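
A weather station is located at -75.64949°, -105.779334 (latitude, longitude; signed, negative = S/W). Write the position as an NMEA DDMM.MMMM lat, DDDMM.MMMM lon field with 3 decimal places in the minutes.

7538.969,S / 10546.760,W

Latitude is negative → S; |value| = 75.649490
φ: fractional part 0.649490 → 38.96940 minutes
Longitude is negative → W; |value| = 105.779334
Longitude: 105° + 0.779334 × 60 = 105° 46.76004′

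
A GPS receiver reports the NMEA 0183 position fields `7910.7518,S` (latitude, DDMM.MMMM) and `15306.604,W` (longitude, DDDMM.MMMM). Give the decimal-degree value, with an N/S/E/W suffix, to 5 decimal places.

79.17920° S, 153.11007° W

Lat: degrees = first 2 digits = 79, minutes = 10.7518; 79 + 10.7518/60 = 79.179197
λ: split at 3 digits → 153° and 6.604′; 153 + 6.604/60 = 153.110067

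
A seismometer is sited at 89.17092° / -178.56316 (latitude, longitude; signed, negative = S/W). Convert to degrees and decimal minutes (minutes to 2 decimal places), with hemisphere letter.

Lat: minutes = (89.170920 − 89) × 60 = 10.2552
Longitude is negative → W; |value| = 178.563160
Lon: 178° + 0.563160 × 60 = 178° 33.7896′

89° 10.26′ N, 178° 33.79′ W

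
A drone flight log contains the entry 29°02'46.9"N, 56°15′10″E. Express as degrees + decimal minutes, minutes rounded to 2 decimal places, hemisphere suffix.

29° 2.78′ N, 56° 15.17′ E

Latitude: 2 + 46.9/60 = 2.7817′
λ: 15 + 10/60 = 15.1667′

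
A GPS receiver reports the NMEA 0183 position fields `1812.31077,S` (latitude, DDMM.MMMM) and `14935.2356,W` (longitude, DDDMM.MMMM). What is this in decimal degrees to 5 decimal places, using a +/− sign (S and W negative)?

Latitude: split at 2 digits → 18° and 12.31077′; 18 + 12.31077/60 = 18.205180
S → negative
λ: split at 3 digits → 149° and 35.2356′; 149 + 35.2356/60 = 149.587260
W ⇒ negate

-18.20518, -149.58726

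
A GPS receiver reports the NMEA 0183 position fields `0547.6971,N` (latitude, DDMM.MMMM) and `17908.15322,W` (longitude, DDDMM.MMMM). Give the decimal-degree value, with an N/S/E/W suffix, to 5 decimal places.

Lat: degrees = first 2 digits = 5, minutes = 47.6971; 5 + 47.6971/60 = 5.794952
λ: degrees = first 3 digits = 179, minutes = 8.15322; 179 + 8.15322/60 = 179.135887

5.79495° N, 179.13589° W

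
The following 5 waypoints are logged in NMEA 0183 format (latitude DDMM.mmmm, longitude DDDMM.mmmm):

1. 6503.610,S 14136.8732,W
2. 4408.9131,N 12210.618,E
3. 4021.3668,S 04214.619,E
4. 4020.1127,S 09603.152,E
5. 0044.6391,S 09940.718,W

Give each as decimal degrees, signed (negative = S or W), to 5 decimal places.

Point 1:
  φ: split at 2 digits → 65° and 3.61′; 65 + 3.61/60 = 65.060167
  hemisphere S, so the sign is −
  Lon: degrees = first 3 digits = 141, minutes = 36.8732; 141 + 36.8732/60 = 141.614553
  hemisphere W, so the sign is −
Point 2:
  Latitude: degrees = first 2 digits = 44, minutes = 8.9131; 44 + 8.9131/60 = 44.148552
  N ⇒ keep positive
  Longitude: split at 3 digits → 122° and 10.618′; 122 + 10.618/60 = 122.176967
  E → positive
Point 3:
  Lat: split at 2 digits → 40° and 21.3668′; 40 + 21.3668/60 = 40.356113
  hemisphere S, so the sign is −
  Longitude: split at 3 digits → 042° and 14.619′; 42 + 14.619/60 = 42.243650
  E ⇒ keep positive
Point 4:
  Lat: split at 2 digits → 40° and 20.1127′; 40 + 20.1127/60 = 40.335212
  hemisphere S, so the sign is −
  Longitude: split at 3 digits → 096° and 3.152′; 96 + 3.152/60 = 96.052533
  E ⇒ keep positive
Point 5:
  φ: split at 2 digits → 00° and 44.6391′; 0 + 44.6391/60 = 0.743985
  S ⇒ negate
  Longitude: split at 3 digits → 099° and 40.718′; 99 + 40.718/60 = 99.678633
  W ⇒ negate

1. -65.06017, -141.61455
2. 44.14855, 122.17697
3. -40.35611, 42.24365
4. -40.33521, 96.05253
5. -0.74399, -99.67863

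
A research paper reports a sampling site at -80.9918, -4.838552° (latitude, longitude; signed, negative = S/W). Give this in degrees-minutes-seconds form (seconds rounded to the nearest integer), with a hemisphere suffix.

80°59′30″ S, 4°50′19″ W

Latitude is negative → S; |value| = 80.991800
Lat: 0.991800° → 59.50800′; 0.50800 × 60 = 30.48″
Longitude is negative → W; |value| = 4.838552
λ: 0.838552 × 60 = 50.31312′ → 50′, remainder × 60 = 18.79″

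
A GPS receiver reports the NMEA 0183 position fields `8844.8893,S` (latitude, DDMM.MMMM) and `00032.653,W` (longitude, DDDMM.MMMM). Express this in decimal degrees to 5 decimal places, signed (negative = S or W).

φ: split at 2 digits → 88° and 44.8893′; 88 + 44.8893/60 = 88.748155
hemisphere S, so the sign is −
λ: split at 3 digits → 000° and 32.653′; 0 + 32.653/60 = 0.544217
W ⇒ negate

-88.74816, -0.54422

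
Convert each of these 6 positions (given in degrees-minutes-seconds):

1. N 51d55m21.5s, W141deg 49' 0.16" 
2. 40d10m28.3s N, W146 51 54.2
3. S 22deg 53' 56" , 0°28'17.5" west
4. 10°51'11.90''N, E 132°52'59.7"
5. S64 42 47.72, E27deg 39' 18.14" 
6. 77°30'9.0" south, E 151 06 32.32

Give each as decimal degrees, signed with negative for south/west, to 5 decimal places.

1. 51.92264, -141.81671
2. 40.17453, -146.86506
3. -22.89889, -0.47153
4. 10.85331, 132.88325
5. -64.71326, 27.65504
6. -77.50250, 151.10898

Point 1:
  φ: 51 + 55/60 + 21.5/3600 = 51.922639
  N ⇒ keep positive
  Longitude: 49′ + 0.16″ = 49.00267′; 141 + 49.00267/60 = 141.816711
  W → negative
Point 2:
  Latitude: 10′ + 28.3″ = 10.47167′; 40 + 10.47167/60 = 40.174528
  N → positive
  Lon: 51′ + 54.2″ = 51.90333′; 146 + 51.90333/60 = 146.865056
  W → negative
Point 3:
  Latitude: 53′ + 56″ = 53.93333′; 22 + 53.93333/60 = 22.898889
  hemisphere S, so the sign is −
  Longitude: 28′ + 17.5″ = 28.29167′; 0 + 28.29167/60 = 0.471528
  W ⇒ negate
Point 4:
  Latitude: 10 + 51/60 + 11.9/3600 = 10.853306
  N ⇒ keep positive
  Longitude: 52′ + 59.7″ = 52.99500′; 132 + 52.99500/60 = 132.883250
  E → positive
Point 5:
  φ: 64° + 42/60 + 47.72/3600 = 64 + 0.700000 + 0.013256 = 64.713256
  S ⇒ negate
  Lon: 39′ + 18.14″ = 39.30233′; 27 + 39.30233/60 = 27.655039
  E → positive
Point 6:
  Lat: 77 + 30/60 + 9/3600 = 77.502500
  S → negative
  Lon: 151 + 6/60 + 32.32/3600 = 151.108978
  E → positive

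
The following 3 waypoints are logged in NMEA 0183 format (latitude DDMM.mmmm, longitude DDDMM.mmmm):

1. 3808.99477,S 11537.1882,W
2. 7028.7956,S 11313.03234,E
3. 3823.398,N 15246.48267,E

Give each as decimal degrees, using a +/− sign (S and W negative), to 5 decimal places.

1. -38.14991, -115.61980
2. -70.47993, 113.21721
3. 38.38997, 152.77471

Point 1:
  Lat: degrees = first 2 digits = 38, minutes = 8.99477; 38 + 8.99477/60 = 38.149913
  hemisphere S, so the sign is −
  Lon: degrees = first 3 digits = 115, minutes = 37.1882; 115 + 37.1882/60 = 115.619803
  W ⇒ negate
Point 2:
  Latitude: split at 2 digits → 70° and 28.7956′; 70 + 28.7956/60 = 70.479927
  hemisphere S, so the sign is −
  λ: split at 3 digits → 113° and 13.03234′; 113 + 13.03234/60 = 113.217206
  E ⇒ keep positive
Point 3:
  φ: degrees = first 2 digits = 38, minutes = 23.398; 38 + 23.398/60 = 38.389967
  N ⇒ keep positive
  Longitude: split at 3 digits → 152° and 46.48267′; 152 + 46.48267/60 = 152.774711
  E ⇒ keep positive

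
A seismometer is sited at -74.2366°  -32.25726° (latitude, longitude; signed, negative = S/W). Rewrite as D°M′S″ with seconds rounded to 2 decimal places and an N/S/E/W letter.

74°14′11.76″ S, 32°15′26.14″ W

Latitude is negative → S; |value| = 74.236600
φ: 0.236600° → 14.19600′; 0.19600 × 60 = 11.7600″
Longitude is negative → W; |value| = 32.257260
λ: 0.257260° → 15.43560′; 0.43560 × 60 = 26.1360″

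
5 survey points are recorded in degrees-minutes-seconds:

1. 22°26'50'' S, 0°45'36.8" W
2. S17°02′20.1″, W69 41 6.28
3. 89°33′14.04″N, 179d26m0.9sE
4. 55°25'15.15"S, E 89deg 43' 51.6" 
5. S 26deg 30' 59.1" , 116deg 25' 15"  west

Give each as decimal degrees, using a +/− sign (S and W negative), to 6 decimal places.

1. -22.447222, -0.760222
2. -17.038917, -69.685078
3. 89.553900, 179.433583
4. -55.420875, 89.731000
5. -26.516417, -116.420833

Point 1:
  Lat: 22 + 26/60 + 50/3600 = 22.4472222
  S → negative
  Lon: 45′ + 36.8″ = 45.61333′; 0 + 45.61333/60 = 0.7602222
  W ⇒ negate
Point 2:
  Lat: 17 + 2/60 + 20.1/3600 = 17.0389167
  S ⇒ negate
  Longitude: 69 + 41/60 + 6.28/3600 = 69.6850778
  hemisphere W, so the sign is −
Point 3:
  Lat: 89 + 33/60 + 14.04/3600 = 89.5539000
  N ⇒ keep positive
  Lon: 179° + 26/60 + 0.9/3600 = 179 + 0.433333 + 0.000250 = 179.4335833
  E ⇒ keep positive
Point 4:
  φ: 25′ + 15.15″ = 25.25250′; 55 + 25.25250/60 = 55.4208750
  S ⇒ negate
  λ: 89 + 43/60 + 51.6/3600 = 89.7310000
  E ⇒ keep positive
Point 5:
  φ: 26 + 30/60 + 59.1/3600 = 26.5164167
  S ⇒ negate
  Longitude: 116 + 25/60 + 15/3600 = 116.4208333
  hemisphere W, so the sign is −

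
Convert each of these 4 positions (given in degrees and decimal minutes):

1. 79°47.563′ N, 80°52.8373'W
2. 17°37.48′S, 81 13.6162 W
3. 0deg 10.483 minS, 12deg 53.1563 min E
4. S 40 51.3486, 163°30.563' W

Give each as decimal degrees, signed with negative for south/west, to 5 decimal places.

Point 1:
  Latitude: 47.563′ = 0.792717°; total 79.792717
  N → positive
  Longitude: 80 + 52.8373/60 = 80.880622
  W ⇒ negate
Point 2:
  φ: 17 + 37.48/60 = 17.624667
  hemisphere S, so the sign is −
  Lon: 13.6162′ = 0.226937°; total 81.226937
  W → negative
Point 3:
  Latitude: 0 + 10.483/60 = 0.174717
  S → negative
  Lon: 53.1563′ = 0.885938°; total 12.885938
  E ⇒ keep positive
Point 4:
  Lat: 51.3486′ = 0.855810°; total 40.855810
  S ⇒ negate
  Lon: 30.563′ = 0.509383°; total 163.509383
  W → negative

1. 79.79272, -80.88062
2. -17.62467, -81.22694
3. -0.17472, 12.88594
4. -40.85581, -163.50938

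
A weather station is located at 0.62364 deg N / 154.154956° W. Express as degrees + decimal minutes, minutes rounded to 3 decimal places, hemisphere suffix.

0° 37.418′ N, 154° 9.297′ W

Lat: 0° + 0.623640 × 60 = 0° 37.41840′
Longitude: minutes = (154.154956 − 154) × 60 = 9.29736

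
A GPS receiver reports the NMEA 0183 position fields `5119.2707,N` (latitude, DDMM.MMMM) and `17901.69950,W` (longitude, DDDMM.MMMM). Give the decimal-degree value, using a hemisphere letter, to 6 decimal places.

51.321178° N, 179.028325° W

Latitude: degrees = first 2 digits = 51, minutes = 19.2707; 51 + 19.2707/60 = 51.3211783
Lon: degrees = first 3 digits = 179, minutes = 1.6995; 179 + 1.6995/60 = 179.0283250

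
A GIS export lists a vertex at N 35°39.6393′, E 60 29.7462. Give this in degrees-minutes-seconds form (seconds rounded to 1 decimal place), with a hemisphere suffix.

35°39′38.4″ N, 60°29′44.8″ E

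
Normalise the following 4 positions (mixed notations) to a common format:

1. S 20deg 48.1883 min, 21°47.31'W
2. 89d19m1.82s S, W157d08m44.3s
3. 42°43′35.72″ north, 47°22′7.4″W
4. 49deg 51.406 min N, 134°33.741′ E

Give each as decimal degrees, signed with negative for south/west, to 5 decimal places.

1. -20.80314, -21.78850
2. -89.31717, -157.14564
3. 42.72659, -47.36872
4. 49.85677, 134.56235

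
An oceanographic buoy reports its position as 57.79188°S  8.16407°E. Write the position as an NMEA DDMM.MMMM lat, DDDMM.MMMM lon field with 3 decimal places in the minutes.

φ: fractional part 0.791880 → 47.51280 minutes
λ: fractional part 0.164070 → 9.84420 minutes

5747.513,S / 00809.844,E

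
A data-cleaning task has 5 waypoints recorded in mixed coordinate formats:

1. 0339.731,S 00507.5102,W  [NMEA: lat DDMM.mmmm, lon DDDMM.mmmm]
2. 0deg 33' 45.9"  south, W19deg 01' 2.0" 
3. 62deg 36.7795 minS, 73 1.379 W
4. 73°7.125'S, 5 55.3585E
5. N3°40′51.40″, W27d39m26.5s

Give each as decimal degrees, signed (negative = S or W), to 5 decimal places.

Point 1:
  Lat: split at 2 digits → 03° and 39.731′; 3 + 39.731/60 = 3.662183
  S → negative
  Lon: degrees = first 3 digits = 5, minutes = 7.5102; 5 + 7.5102/60 = 5.125170
  hemisphere W, so the sign is −
Point 2:
  Latitude: 0 + 33/60 + 45.9/3600 = 0.562750
  S ⇒ negate
  λ: 1′ + 2″ = 1.03333′; 19 + 1.03333/60 = 19.017222
  W → negative
Point 3:
  Latitude: 36.7795′ = 0.612992°; total 62.612992
  S → negative
  λ: 73 + 1.379/60 = 73.022983
  hemisphere W, so the sign is −
Point 4:
  φ: 73 + 7.125/60 = 73.118750
  S ⇒ negate
  λ: 55.3585′ = 0.922642°; total 5.922642
  E ⇒ keep positive
Point 5:
  Latitude: 3° + 40/60 + 51.4/3600 = 3 + 0.666667 + 0.014278 = 3.680944
  N → positive
  Lon: 27° + 39/60 + 26.5/3600 = 27 + 0.650000 + 0.007361 = 27.657361
  hemisphere W, so the sign is −

1. -3.66218, -5.12517
2. -0.56275, -19.01722
3. -62.61299, -73.02298
4. -73.11875, 5.92264
5. 3.68094, -27.65736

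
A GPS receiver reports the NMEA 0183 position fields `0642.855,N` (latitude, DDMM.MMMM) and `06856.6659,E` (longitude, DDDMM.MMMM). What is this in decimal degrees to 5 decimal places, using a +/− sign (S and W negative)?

6.71425, 68.94443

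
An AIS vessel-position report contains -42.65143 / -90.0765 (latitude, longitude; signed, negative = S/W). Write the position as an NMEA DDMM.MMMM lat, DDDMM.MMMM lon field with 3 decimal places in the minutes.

Latitude is negative → S; |value| = 42.651430
Latitude: fractional part 0.651430 → 39.08580 minutes
Longitude is negative → W; |value| = 90.076500
Longitude: fractional part 0.076500 → 4.59000 minutes

4239.086,S / 09004.590,W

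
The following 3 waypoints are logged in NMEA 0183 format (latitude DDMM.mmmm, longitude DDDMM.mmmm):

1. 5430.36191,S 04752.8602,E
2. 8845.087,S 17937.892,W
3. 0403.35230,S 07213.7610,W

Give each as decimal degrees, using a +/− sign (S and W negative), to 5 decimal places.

1. -54.50603, 47.88100
2. -88.75145, -179.63153
3. -4.05587, -72.22935

Point 1:
  φ: degrees = first 2 digits = 54, minutes = 30.36191; 54 + 30.36191/60 = 54.506032
  S → negative
  Lon: split at 3 digits → 047° and 52.8602′; 47 + 52.8602/60 = 47.881003
  E ⇒ keep positive
Point 2:
  Lat: degrees = first 2 digits = 88, minutes = 45.087; 88 + 45.087/60 = 88.751450
  hemisphere S, so the sign is −
  Lon: degrees = first 3 digits = 179, minutes = 37.892; 179 + 37.892/60 = 179.631533
  W → negative
Point 3:
  Lat: split at 2 digits → 04° and 3.3523′; 4 + 3.3523/60 = 4.055872
  S → negative
  Lon: degrees = first 3 digits = 72, minutes = 13.761; 72 + 13.761/60 = 72.229350
  W ⇒ negate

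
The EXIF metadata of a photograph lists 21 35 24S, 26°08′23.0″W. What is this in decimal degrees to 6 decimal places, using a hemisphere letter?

φ: 21° + 35/60 + 24/3600 = 21 + 0.583333 + 0.006667 = 21.5900000
Longitude: 26 + 8/60 + 23/3600 = 26.1397222

21.590000° S, 26.139722° W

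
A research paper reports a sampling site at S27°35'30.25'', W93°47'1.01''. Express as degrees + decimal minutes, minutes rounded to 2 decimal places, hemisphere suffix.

Latitude: 35 + 30.25/60 = 35.5042′
λ: 47 + 1.01/60 = 47.0168′

27° 35.50′ S, 93° 47.02′ W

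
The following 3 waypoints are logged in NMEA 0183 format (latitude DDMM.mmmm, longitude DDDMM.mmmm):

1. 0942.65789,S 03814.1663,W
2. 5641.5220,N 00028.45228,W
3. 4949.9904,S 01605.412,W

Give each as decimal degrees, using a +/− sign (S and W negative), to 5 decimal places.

Point 1:
  Lat: degrees = first 2 digits = 9, minutes = 42.65789; 9 + 42.65789/60 = 9.710965
  hemisphere S, so the sign is −
  Lon: degrees = first 3 digits = 38, minutes = 14.1663; 38 + 14.1663/60 = 38.236105
  W → negative
Point 2:
  Latitude: split at 2 digits → 56° and 41.522′; 56 + 41.522/60 = 56.692033
  N ⇒ keep positive
  Lon: degrees = first 3 digits = 0, minutes = 28.45228; 0 + 28.45228/60 = 0.474205
  hemisphere W, so the sign is −
Point 3:
  Latitude: degrees = first 2 digits = 49, minutes = 49.9904; 49 + 49.9904/60 = 49.833173
  S → negative
  λ: degrees = first 3 digits = 16, minutes = 5.412; 16 + 5.412/60 = 16.090200
  hemisphere W, so the sign is −

1. -9.71096, -38.23611
2. 56.69203, -0.47420
3. -49.83317, -16.09020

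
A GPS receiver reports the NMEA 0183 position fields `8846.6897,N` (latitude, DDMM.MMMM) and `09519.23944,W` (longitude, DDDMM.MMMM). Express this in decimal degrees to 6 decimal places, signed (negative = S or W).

88.778162, -95.320657

φ: degrees = first 2 digits = 88, minutes = 46.6897; 88 + 46.6897/60 = 88.7781617
N ⇒ keep positive
λ: split at 3 digits → 095° and 19.23944′; 95 + 19.23944/60 = 95.3206573
W ⇒ negate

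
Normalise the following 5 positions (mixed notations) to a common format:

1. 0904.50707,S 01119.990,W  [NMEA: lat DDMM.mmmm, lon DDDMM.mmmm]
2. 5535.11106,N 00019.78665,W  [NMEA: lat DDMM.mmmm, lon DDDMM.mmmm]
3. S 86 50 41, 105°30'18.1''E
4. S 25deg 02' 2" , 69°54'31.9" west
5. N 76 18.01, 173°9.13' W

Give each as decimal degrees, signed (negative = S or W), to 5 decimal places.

Point 1:
  φ: split at 2 digits → 09° and 4.50707′; 9 + 4.50707/60 = 9.075118
  S ⇒ negate
  Lon: degrees = first 3 digits = 11, minutes = 19.99; 11 + 19.99/60 = 11.333167
  W → negative
Point 2:
  φ: split at 2 digits → 55° and 35.11106′; 55 + 35.11106/60 = 55.585184
  N → positive
  Lon: degrees = first 3 digits = 0, minutes = 19.78665; 0 + 19.78665/60 = 0.329778
  hemisphere W, so the sign is −
Point 3:
  Latitude: 86 + 50/60 + 41/3600 = 86.844722
  hemisphere S, so the sign is −
  Longitude: 105 + 30/60 + 18.1/3600 = 105.505028
  E ⇒ keep positive
Point 4:
  φ: 2′ + 2″ = 2.03333′; 25 + 2.03333/60 = 25.033889
  S ⇒ negate
  Lon: 54′ + 31.9″ = 54.53167′; 69 + 54.53167/60 = 69.908861
  W → negative
Point 5:
  Latitude: 76 + 18.01/60 = 76.300167
  N ⇒ keep positive
  Longitude: 173 + 9.13/60 = 173.152167
  W → negative

1. -9.07512, -11.33317
2. 55.58518, -0.32978
3. -86.84472, 105.50503
4. -25.03389, -69.90886
5. 76.30017, -173.15217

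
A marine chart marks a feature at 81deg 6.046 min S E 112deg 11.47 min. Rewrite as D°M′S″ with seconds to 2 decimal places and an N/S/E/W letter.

Latitude: fractional minutes 0.04600 × 60 = 2.7600″
λ: 11.47000′ → 11′ and 0.47000 × 60 = 28.2000″

81°06′2.76″ S, 112°11′28.20″ E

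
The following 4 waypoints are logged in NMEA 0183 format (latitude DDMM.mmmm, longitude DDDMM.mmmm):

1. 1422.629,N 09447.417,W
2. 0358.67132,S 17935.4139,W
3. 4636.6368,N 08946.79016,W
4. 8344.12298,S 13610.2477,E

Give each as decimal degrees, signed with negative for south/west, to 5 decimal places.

1. 14.37715, -94.79028
2. -3.97786, -179.59023
3. 46.61061, -89.77984
4. -83.73538, 136.17080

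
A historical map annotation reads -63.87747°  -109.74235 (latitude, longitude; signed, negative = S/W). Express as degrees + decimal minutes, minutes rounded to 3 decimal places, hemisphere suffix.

63° 52.648′ S, 109° 44.541′ W

Latitude is negative → S; |value| = 63.877470
Latitude: 63° + 0.877470 × 60 = 63° 52.64820′
Longitude is negative → W; |value| = 109.742350
Longitude: minutes = (109.742350 − 109) × 60 = 44.54100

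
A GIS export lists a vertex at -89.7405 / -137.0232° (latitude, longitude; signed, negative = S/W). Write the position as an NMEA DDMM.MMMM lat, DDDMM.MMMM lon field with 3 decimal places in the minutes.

Latitude is negative → S; |value| = 89.740500
φ: minutes = (89.740500 − 89) × 60 = 44.43000
Longitude is negative → W; |value| = 137.023200
λ: minutes = (137.023200 − 137) × 60 = 1.39200

8944.430,S / 13701.392,W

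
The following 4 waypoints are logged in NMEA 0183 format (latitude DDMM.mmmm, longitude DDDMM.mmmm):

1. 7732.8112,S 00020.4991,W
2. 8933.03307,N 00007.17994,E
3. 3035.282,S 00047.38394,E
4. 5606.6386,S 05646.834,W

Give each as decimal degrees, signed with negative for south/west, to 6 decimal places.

Point 1:
  φ: degrees = first 2 digits = 77, minutes = 32.8112; 77 + 32.8112/60 = 77.5468533
  S ⇒ negate
  Longitude: degrees = first 3 digits = 0, minutes = 20.4991; 0 + 20.4991/60 = 0.3416517
  W → negative
Point 2:
  Latitude: split at 2 digits → 89° and 33.03307′; 89 + 33.03307/60 = 89.5505512
  N ⇒ keep positive
  λ: degrees = first 3 digits = 0, minutes = 7.17994; 0 + 7.17994/60 = 0.1196657
  E → positive
Point 3:
  φ: degrees = first 2 digits = 30, minutes = 35.282; 30 + 35.282/60 = 30.5880333
  S → negative
  Lon: degrees = first 3 digits = 0, minutes = 47.38394; 0 + 47.38394/60 = 0.7897323
  E → positive
Point 4:
  Latitude: split at 2 digits → 56° and 6.6386′; 56 + 6.6386/60 = 56.1106433
  S → negative
  λ: degrees = first 3 digits = 56, minutes = 46.834; 56 + 46.834/60 = 56.7805667
  W ⇒ negate

1. -77.546853, -0.341652
2. 89.550551, 0.119666
3. -30.588033, 0.789732
4. -56.110643, -56.780567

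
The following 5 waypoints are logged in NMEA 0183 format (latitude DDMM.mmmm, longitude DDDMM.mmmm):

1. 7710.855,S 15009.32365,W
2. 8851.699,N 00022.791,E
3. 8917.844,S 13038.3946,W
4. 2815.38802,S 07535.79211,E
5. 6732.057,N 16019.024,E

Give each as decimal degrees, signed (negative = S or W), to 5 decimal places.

1. -77.18092, -150.15539
2. 88.86165, 0.37985
3. -89.29740, -130.63991
4. -28.25647, 75.59654
5. 67.53428, 160.31707

Point 1:
  Latitude: degrees = first 2 digits = 77, minutes = 10.855; 77 + 10.855/60 = 77.180917
  hemisphere S, so the sign is −
  Lon: split at 3 digits → 150° and 9.32365′; 150 + 9.32365/60 = 150.155394
  hemisphere W, so the sign is −
Point 2:
  φ: degrees = first 2 digits = 88, minutes = 51.699; 88 + 51.699/60 = 88.861650
  N ⇒ keep positive
  Longitude: degrees = first 3 digits = 0, minutes = 22.791; 0 + 22.791/60 = 0.379850
  E ⇒ keep positive
Point 3:
  φ: degrees = first 2 digits = 89, minutes = 17.844; 89 + 17.844/60 = 89.297400
  S → negative
  Lon: split at 3 digits → 130° and 38.3946′; 130 + 38.3946/60 = 130.639910
  W → negative
Point 4:
  Latitude: split at 2 digits → 28° and 15.38802′; 28 + 15.38802/60 = 28.256467
  hemisphere S, so the sign is −
  λ: degrees = first 3 digits = 75, minutes = 35.79211; 75 + 35.79211/60 = 75.596535
  E → positive
Point 5:
  Latitude: split at 2 digits → 67° and 32.057′; 67 + 32.057/60 = 67.534283
  N ⇒ keep positive
  λ: split at 3 digits → 160° and 19.024′; 160 + 19.024/60 = 160.317067
  E ⇒ keep positive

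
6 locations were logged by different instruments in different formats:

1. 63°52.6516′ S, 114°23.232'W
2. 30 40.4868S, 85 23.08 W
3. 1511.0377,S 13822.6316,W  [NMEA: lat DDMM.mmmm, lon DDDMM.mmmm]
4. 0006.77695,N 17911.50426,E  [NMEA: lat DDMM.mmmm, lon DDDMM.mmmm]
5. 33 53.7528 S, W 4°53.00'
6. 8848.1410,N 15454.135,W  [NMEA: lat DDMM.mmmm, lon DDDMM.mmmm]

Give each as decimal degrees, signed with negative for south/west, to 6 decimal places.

1. -63.877527, -114.387200
2. -30.674780, -85.384667
3. -15.183962, -138.377193
4. 0.112949, 179.191738
5. -33.895880, -4.883333
6. 88.802350, -154.902250

Point 1:
  Lat: 52.6516′ = 0.877527°; total 63.8775267
  hemisphere S, so the sign is −
  Lon: 23.232′ = 0.387200°; total 114.3872000
  hemisphere W, so the sign is −
Point 2:
  Latitude: 30 + 40.4868/60 = 30.6747800
  S → negative
  Lon: 85 + 23.08/60 = 85.3846667
  hemisphere W, so the sign is −
Point 3:
  Latitude: degrees = first 2 digits = 15, minutes = 11.0377; 15 + 11.0377/60 = 15.1839617
  hemisphere S, so the sign is −
  Longitude: degrees = first 3 digits = 138, minutes = 22.6316; 138 + 22.6316/60 = 138.3771933
  W ⇒ negate
Point 4:
  φ: split at 2 digits → 00° and 6.77695′; 0 + 6.77695/60 = 0.1129492
  N → positive
  Longitude: split at 3 digits → 179° and 11.50426′; 179 + 11.50426/60 = 179.1917377
  E ⇒ keep positive
Point 5:
  Latitude: 53.7528′ = 0.895880°; total 33.8958800
  S ⇒ negate
  Lon: 4 + 53/60 = 4.8833333
  W ⇒ negate
Point 6:
  φ: degrees = first 2 digits = 88, minutes = 48.141; 88 + 48.141/60 = 88.8023500
  N → positive
  Lon: degrees = first 3 digits = 154, minutes = 54.135; 154 + 54.135/60 = 154.9022500
  hemisphere W, so the sign is −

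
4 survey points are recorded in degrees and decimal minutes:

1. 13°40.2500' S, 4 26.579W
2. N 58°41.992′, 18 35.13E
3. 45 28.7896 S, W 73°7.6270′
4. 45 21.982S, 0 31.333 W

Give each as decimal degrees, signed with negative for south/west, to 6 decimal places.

1. -13.670833, -4.442983
2. 58.699867, 18.585500
3. -45.479827, -73.127117
4. -45.366367, -0.522217

Point 1:
  φ: 13 + 40.25/60 = 13.6708333
  S ⇒ negate
  Lon: 26.579′ = 0.442983°; total 4.4429833
  W → negative
Point 2:
  Lat: 41.992′ = 0.699867°; total 58.6998667
  N → positive
  λ: 18 + 35.13/60 = 18.5855000
  E ⇒ keep positive
Point 3:
  φ: 45 + 28.7896/60 = 45.4798267
  S → negative
  Longitude: 73 + 7.627/60 = 73.1271167
  hemisphere W, so the sign is −
Point 4:
  Lat: 21.982′ = 0.366367°; total 45.3663667
  S ⇒ negate
  Lon: 0 + 31.333/60 = 0.5222167
  W → negative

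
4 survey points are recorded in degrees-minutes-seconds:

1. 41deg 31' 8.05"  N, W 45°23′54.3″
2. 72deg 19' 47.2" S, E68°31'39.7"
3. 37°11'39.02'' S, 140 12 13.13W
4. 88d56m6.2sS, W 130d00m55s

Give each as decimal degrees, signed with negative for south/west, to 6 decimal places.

1. 41.518903, -45.398417
2. -72.329778, 68.527694
3. -37.194172, -140.203647
4. -88.935056, -130.015278

Point 1:
  Lat: 31′ + 8.05″ = 31.13417′; 41 + 31.13417/60 = 41.5189028
  N → positive
  Longitude: 45 + 23/60 + 54.3/3600 = 45.3984167
  W → negative
Point 2:
  φ: 72 + 19/60 + 47.2/3600 = 72.3297778
  S → negative
  Lon: 68° + 31/60 + 39.7/3600 = 68 + 0.516667 + 0.011028 = 68.5276944
  E ⇒ keep positive
Point 3:
  Lat: 11′ + 39.02″ = 11.65033′; 37 + 11.65033/60 = 37.1941722
  S → negative
  Longitude: 12′ + 13.13″ = 12.21883′; 140 + 12.21883/60 = 140.2036472
  hemisphere W, so the sign is −
Point 4:
  φ: 88 + 56/60 + 6.2/3600 = 88.9350556
  S → negative
  Lon: 130° + 0/60 + 55/3600 = 130 + 0.000000 + 0.015278 = 130.0152778
  hemisphere W, so the sign is −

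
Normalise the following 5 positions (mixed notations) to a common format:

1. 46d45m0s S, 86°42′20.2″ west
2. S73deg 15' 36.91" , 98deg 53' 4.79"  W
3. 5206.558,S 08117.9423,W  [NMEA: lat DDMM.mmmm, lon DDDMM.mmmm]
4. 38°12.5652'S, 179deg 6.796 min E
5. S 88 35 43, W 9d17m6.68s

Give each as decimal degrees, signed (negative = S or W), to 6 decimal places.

1. -46.750000, -86.705611
2. -73.260253, -98.884664
3. -52.109300, -81.299038
4. -38.209420, 179.113267
5. -88.595278, -9.285189

Point 1:
  Latitude: 46° + 45/60 + 0/3600 = 46 + 0.750000 + 0.000000 = 46.7500000
  S → negative
  λ: 42′ + 20.2″ = 42.33667′; 86 + 42.33667/60 = 86.7056111
  W ⇒ negate
Point 2:
  φ: 73° + 15/60 + 36.91/3600 = 73 + 0.250000 + 0.010253 = 73.2602528
  hemisphere S, so the sign is −
  Longitude: 98 + 53/60 + 4.79/3600 = 98.8846639
  W → negative
Point 3:
  Latitude: degrees = first 2 digits = 52, minutes = 6.558; 52 + 6.558/60 = 52.1093000
  hemisphere S, so the sign is −
  λ: degrees = first 3 digits = 81, minutes = 17.9423; 81 + 17.9423/60 = 81.2990383
  hemisphere W, so the sign is −
Point 4:
  Latitude: 38 + 12.5652/60 = 38.2094200
  S → negative
  Longitude: 179 + 6.796/60 = 179.1132667
  E → positive
Point 5:
  Lat: 88 + 35/60 + 43/3600 = 88.5952778
  S ⇒ negate
  Longitude: 17′ + 6.68″ = 17.11133′; 9 + 17.11133/60 = 9.2851889
  W → negative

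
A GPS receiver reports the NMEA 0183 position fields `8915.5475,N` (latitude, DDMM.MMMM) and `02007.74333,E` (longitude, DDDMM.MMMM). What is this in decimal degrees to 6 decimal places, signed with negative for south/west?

φ: degrees = first 2 digits = 89, minutes = 15.5475; 89 + 15.5475/60 = 89.2591250
N → positive
Longitude: split at 3 digits → 020° and 7.74333′; 20 + 7.74333/60 = 20.1290555
E → positive

89.259125, 20.129056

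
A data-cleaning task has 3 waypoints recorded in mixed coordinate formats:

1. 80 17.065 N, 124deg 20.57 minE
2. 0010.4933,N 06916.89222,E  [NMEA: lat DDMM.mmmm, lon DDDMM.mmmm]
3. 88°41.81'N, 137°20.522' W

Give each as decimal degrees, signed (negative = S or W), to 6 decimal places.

1. 80.284417, 124.342833
2. 0.174888, 69.281537
3. 88.696833, -137.342033

Point 1:
  Lat: 80 + 17.065/60 = 80.2844167
  N → positive
  Longitude: 20.57′ = 0.342833°; total 124.3428333
  E → positive
Point 2:
  Lat: split at 2 digits → 00° and 10.4933′; 0 + 10.4933/60 = 0.1748883
  N ⇒ keep positive
  λ: degrees = first 3 digits = 69, minutes = 16.89222; 69 + 16.89222/60 = 69.2815370
  E → positive
Point 3:
  Lat: 88 + 41.81/60 = 88.6968333
  N ⇒ keep positive
  Longitude: 137 + 20.522/60 = 137.3420333
  W ⇒ negate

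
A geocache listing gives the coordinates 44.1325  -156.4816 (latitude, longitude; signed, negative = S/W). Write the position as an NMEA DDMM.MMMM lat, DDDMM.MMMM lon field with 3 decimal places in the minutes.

φ: minutes = (44.132500 − 44) × 60 = 7.95000
Longitude is negative → W; |value| = 156.481600
Lon: 156° + 0.481600 × 60 = 156° 28.89600′

4407.950,N / 15628.896,W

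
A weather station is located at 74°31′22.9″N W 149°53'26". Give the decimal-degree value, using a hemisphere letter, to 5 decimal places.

74.52303° N, 149.89056° W

φ: 74 + 31/60 + 22.9/3600 = 74.523028
λ: 53′ + 26″ = 53.43333′; 149 + 53.43333/60 = 149.890556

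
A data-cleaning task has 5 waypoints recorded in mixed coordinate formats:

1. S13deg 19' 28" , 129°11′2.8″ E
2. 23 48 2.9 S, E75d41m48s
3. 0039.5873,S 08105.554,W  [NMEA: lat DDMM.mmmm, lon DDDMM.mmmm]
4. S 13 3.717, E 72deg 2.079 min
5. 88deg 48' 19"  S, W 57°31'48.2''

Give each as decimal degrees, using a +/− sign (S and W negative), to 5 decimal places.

Point 1:
  φ: 19′ + 28″ = 19.46667′; 13 + 19.46667/60 = 13.324444
  hemisphere S, so the sign is −
  Lon: 11′ + 2.8″ = 11.04667′; 129 + 11.04667/60 = 129.184111
  E → positive
Point 2:
  Latitude: 48′ + 2.9″ = 48.04833′; 23 + 48.04833/60 = 23.800806
  S ⇒ negate
  λ: 75° + 41/60 + 48/3600 = 75 + 0.683333 + 0.013333 = 75.696667
  E ⇒ keep positive
Point 3:
  Latitude: degrees = first 2 digits = 0, minutes = 39.5873; 0 + 39.5873/60 = 0.659788
  S → negative
  λ: split at 3 digits → 081° and 5.554′; 81 + 5.554/60 = 81.092567
  W → negative
Point 4:
  Latitude: 13 + 3.717/60 = 13.061950
  S ⇒ negate
  λ: 2.079′ = 0.034650°; total 72.034650
  E → positive
Point 5:
  Lat: 48′ + 19″ = 48.31667′; 88 + 48.31667/60 = 88.805278
  S → negative
  Lon: 57 + 31/60 + 48.2/3600 = 57.530056
  hemisphere W, so the sign is −

1. -13.32444, 129.18411
2. -23.80081, 75.69667
3. -0.65979, -81.09257
4. -13.06195, 72.03465
5. -88.80528, -57.53006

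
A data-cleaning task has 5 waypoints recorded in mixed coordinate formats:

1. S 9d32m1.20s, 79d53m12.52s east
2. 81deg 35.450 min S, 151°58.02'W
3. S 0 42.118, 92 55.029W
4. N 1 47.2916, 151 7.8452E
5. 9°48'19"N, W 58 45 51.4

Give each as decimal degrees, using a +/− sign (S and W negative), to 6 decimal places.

1. -9.533667, 79.886811
2. -81.590833, -151.967000
3. -0.701967, -92.917150
4. 1.788193, 151.130753
5. 9.805278, -58.764278

Point 1:
  Lat: 9 + 32/60 + 1.2/3600 = 9.5336667
  hemisphere S, so the sign is −
  λ: 79° + 53/60 + 12.52/3600 = 79 + 0.883333 + 0.003478 = 79.8868111
  E ⇒ keep positive
Point 2:
  φ: 81 + 35.45/60 = 81.5908333
  hemisphere S, so the sign is −
  Lon: 58.02′ = 0.967000°; total 151.9670000
  W ⇒ negate
Point 3:
  Lat: 42.118′ = 0.701967°; total 0.7019667
  hemisphere S, so the sign is −
  Lon: 55.029′ = 0.917150°; total 92.9171500
  W → negative
Point 4:
  Lat: 1 + 47.2916/60 = 1.7881933
  N ⇒ keep positive
  λ: 151 + 7.8452/60 = 151.1307533
  E ⇒ keep positive
Point 5:
  Latitude: 48′ + 19″ = 48.31667′; 9 + 48.31667/60 = 9.8052778
  N ⇒ keep positive
  Lon: 58 + 45/60 + 51.4/3600 = 58.7642778
  W ⇒ negate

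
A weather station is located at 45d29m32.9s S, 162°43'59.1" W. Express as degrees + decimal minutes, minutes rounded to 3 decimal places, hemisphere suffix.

45° 29.548′ S, 162° 43.985′ W

φ: seconds/60 = 0.54833; minutes = 29 + 0.54833 = 29.54833
λ: seconds/60 = 0.98500; minutes = 43 + 0.98500 = 43.98500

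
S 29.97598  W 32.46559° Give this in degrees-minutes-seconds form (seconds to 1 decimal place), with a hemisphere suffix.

Lat: whole degrees 29; 58.55880′ → 58′ and 33.528″
Longitude: 0.465590° → 27.93540′; 0.93540 × 60 = 56.124″

29°58′33.5″ S, 32°27′56.1″ W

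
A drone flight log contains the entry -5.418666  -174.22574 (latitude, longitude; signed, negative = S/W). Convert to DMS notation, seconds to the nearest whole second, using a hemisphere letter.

5°25′7″ S, 174°13′33″ W

Latitude is negative → S; |value| = 5.418666
Latitude: 0.418666° → 25.11996′; 0.11996 × 60 = 7.20″
Longitude is negative → W; |value| = 174.225740
λ: 0.225740 × 60 = 13.54440′ → 13′, remainder × 60 = 32.66″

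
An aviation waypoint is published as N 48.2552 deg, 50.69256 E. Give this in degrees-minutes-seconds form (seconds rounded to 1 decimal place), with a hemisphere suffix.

48°15′18.7″ N, 50°41′33.2″ E

Latitude: 0.255200 × 60 = 15.31200′ → 15′, remainder × 60 = 18.720″
Longitude: 0.692560° → 41.55360′; 0.55360 × 60 = 33.216″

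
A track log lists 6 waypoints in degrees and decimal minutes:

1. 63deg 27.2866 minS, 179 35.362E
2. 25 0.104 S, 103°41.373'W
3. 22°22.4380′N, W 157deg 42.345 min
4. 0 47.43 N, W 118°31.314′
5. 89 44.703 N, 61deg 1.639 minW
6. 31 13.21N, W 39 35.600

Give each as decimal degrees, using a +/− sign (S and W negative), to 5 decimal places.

Point 1:
  φ: 27.2866′ = 0.454777°; total 63.454777
  hemisphere S, so the sign is −
  λ: 179 + 35.362/60 = 179.589367
  E → positive
Point 2:
  Latitude: 25 + 0.104/60 = 25.001733
  hemisphere S, so the sign is −
  Longitude: 41.373′ = 0.689550°; total 103.689550
  W ⇒ negate
Point 3:
  Latitude: 22 + 22.438/60 = 22.373967
  N → positive
  Longitude: 157 + 42.345/60 = 157.705750
  hemisphere W, so the sign is −
Point 4:
  φ: 0 + 47.43/60 = 0.790500
  N ⇒ keep positive
  Lon: 118 + 31.314/60 = 118.521900
  hemisphere W, so the sign is −
Point 5:
  Latitude: 89 + 44.703/60 = 89.745050
  N ⇒ keep positive
  Lon: 1.639′ = 0.027317°; total 61.027317
  W → negative
Point 6:
  Lat: 31 + 13.21/60 = 31.220167
  N ⇒ keep positive
  λ: 35.6′ = 0.593333°; total 39.593333
  W ⇒ negate

1. -63.45478, 179.58937
2. -25.00173, -103.68955
3. 22.37397, -157.70575
4. 0.79050, -118.52190
5. 89.74505, -61.02732
6. 31.22017, -39.59333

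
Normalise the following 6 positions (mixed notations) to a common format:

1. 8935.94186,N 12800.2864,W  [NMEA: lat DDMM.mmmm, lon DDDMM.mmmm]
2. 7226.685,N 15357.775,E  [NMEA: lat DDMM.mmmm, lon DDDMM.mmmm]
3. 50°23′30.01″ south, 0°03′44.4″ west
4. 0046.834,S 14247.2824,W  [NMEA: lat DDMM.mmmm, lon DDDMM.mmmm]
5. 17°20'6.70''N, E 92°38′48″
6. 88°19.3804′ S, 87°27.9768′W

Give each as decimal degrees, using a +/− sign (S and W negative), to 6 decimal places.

Point 1:
  Lat: split at 2 digits → 89° and 35.94186′; 89 + 35.94186/60 = 89.5990310
  N ⇒ keep positive
  Lon: split at 3 digits → 128° and 0.2864′; 128 + 0.2864/60 = 128.0047733
  hemisphere W, so the sign is −
Point 2:
  φ: degrees = first 2 digits = 72, minutes = 26.685; 72 + 26.685/60 = 72.4447500
  N ⇒ keep positive
  λ: degrees = first 3 digits = 153, minutes = 57.775; 153 + 57.775/60 = 153.9629167
  E ⇒ keep positive
Point 3:
  φ: 23′ + 30.01″ = 23.50017′; 50 + 23.50017/60 = 50.3916694
  S → negative
  Longitude: 0 + 3/60 + 44.4/3600 = 0.0623333
  W ⇒ negate
Point 4:
  Latitude: degrees = first 2 digits = 0, minutes = 46.834; 0 + 46.834/60 = 0.7805667
  hemisphere S, so the sign is −
  Longitude: degrees = first 3 digits = 142, minutes = 47.2824; 142 + 47.2824/60 = 142.7880400
  W ⇒ negate
Point 5:
  Lat: 17° + 20/60 + 6.7/3600 = 17 + 0.333333 + 0.001861 = 17.3351944
  N → positive
  Lon: 92° + 38/60 + 48/3600 = 92 + 0.633333 + 0.013333 = 92.6466667
  E ⇒ keep positive
Point 6:
  φ: 88 + 19.3804/60 = 88.3230067
  hemisphere S, so the sign is −
  Lon: 27.9768′ = 0.466280°; total 87.4662800
  hemisphere W, so the sign is −

1. 89.599031, -128.004773
2. 72.444750, 153.962917
3. -50.391669, -0.062333
4. -0.780567, -142.788040
5. 17.335194, 92.646667
6. -88.323007, -87.466280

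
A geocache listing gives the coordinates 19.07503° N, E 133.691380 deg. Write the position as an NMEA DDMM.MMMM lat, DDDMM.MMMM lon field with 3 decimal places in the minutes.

φ: 19° + 0.075030 × 60 = 19° 4.50180′
Lon: 133° + 0.691380 × 60 = 133° 41.48280′

1904.502,N / 13341.483,E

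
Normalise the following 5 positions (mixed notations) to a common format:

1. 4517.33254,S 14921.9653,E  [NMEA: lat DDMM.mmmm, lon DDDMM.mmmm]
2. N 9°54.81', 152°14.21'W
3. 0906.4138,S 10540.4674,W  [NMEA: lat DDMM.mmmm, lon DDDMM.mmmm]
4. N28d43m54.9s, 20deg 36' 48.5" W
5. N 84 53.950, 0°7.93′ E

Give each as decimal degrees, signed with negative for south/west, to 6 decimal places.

1. -45.288876, 149.366088
2. 9.913500, -152.236833
3. -9.106897, -105.674457
4. 28.731917, -20.613472
5. 84.899167, 0.132167

Point 1:
  φ: degrees = first 2 digits = 45, minutes = 17.33254; 45 + 17.33254/60 = 45.2888757
  S ⇒ negate
  Longitude: split at 3 digits → 149° and 21.9653′; 149 + 21.9653/60 = 149.3660883
  E ⇒ keep positive
Point 2:
  Latitude: 9 + 54.81/60 = 9.9135000
  N ⇒ keep positive
  Lon: 152 + 14.21/60 = 152.2368333
  hemisphere W, so the sign is −
Point 3:
  Latitude: degrees = first 2 digits = 9, minutes = 6.4138; 9 + 6.4138/60 = 9.1068967
  S ⇒ negate
  λ: degrees = first 3 digits = 105, minutes = 40.4674; 105 + 40.4674/60 = 105.6744567
  W → negative
Point 4:
  Lat: 28° + 43/60 + 54.9/3600 = 28 + 0.716667 + 0.015250 = 28.7319167
  N ⇒ keep positive
  Lon: 20 + 36/60 + 48.5/3600 = 20.6134722
  hemisphere W, so the sign is −
Point 5:
  φ: 53.95′ = 0.899167°; total 84.8991667
  N ⇒ keep positive
  Lon: 7.93′ = 0.132167°; total 0.1321667
  E ⇒ keep positive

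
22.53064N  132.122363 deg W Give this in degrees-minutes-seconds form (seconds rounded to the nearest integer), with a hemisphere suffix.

φ: 0.530640 × 60 = 31.83840′ → 31′, remainder × 60 = 50.30″
Lon: 0.122363° → 7.34178′; 0.34178 × 60 = 20.51″

22°31′50″ N, 132°07′21″ W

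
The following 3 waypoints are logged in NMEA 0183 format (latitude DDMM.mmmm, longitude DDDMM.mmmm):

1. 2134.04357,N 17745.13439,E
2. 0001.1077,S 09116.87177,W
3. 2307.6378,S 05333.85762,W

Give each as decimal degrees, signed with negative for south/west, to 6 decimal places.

Point 1:
  Latitude: degrees = first 2 digits = 21, minutes = 34.04357; 21 + 34.04357/60 = 21.5673928
  N ⇒ keep positive
  Lon: split at 3 digits → 177° and 45.13439′; 177 + 45.13439/60 = 177.7522398
  E → positive
Point 2:
  φ: degrees = first 2 digits = 0, minutes = 1.1077; 0 + 1.1077/60 = 0.0184617
  hemisphere S, so the sign is −
  Lon: degrees = first 3 digits = 91, minutes = 16.87177; 91 + 16.87177/60 = 91.2811962
  W ⇒ negate
Point 3:
  Latitude: degrees = first 2 digits = 23, minutes = 7.6378; 23 + 7.6378/60 = 23.1272967
  S → negative
  λ: degrees = first 3 digits = 53, minutes = 33.85762; 53 + 33.85762/60 = 53.5642937
  W → negative

1. 21.567393, 177.752240
2. -0.018462, -91.281196
3. -23.127297, -53.564294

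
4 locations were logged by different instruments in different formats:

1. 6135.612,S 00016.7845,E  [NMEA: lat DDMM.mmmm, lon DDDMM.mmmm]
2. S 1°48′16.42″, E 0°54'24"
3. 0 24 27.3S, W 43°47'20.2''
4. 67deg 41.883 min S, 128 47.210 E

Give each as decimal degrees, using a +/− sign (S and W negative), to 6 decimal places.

Point 1:
  Latitude: degrees = first 2 digits = 61, minutes = 35.612; 61 + 35.612/60 = 61.5935333
  S → negative
  Longitude: split at 3 digits → 000° and 16.7845′; 0 + 16.7845/60 = 0.2797417
  E → positive
Point 2:
  Lat: 1 + 48/60 + 16.42/3600 = 1.8045611
  hemisphere S, so the sign is −
  Longitude: 0° + 54/60 + 24/3600 = 0 + 0.900000 + 0.006667 = 0.9066667
  E → positive
Point 3:
  Latitude: 0° + 24/60 + 27.3/3600 = 0 + 0.400000 + 0.007583 = 0.4075833
  S → negative
  Longitude: 47′ + 20.2″ = 47.33667′; 43 + 47.33667/60 = 43.7889444
  W ⇒ negate
Point 4:
  Latitude: 67 + 41.883/60 = 67.6980500
  hemisphere S, so the sign is −
  Longitude: 47.21′ = 0.786833°; total 128.7868333
  E ⇒ keep positive

1. -61.593533, 0.279742
2. -1.804561, 0.906667
3. -0.407583, -43.788944
4. -67.698050, 128.786833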